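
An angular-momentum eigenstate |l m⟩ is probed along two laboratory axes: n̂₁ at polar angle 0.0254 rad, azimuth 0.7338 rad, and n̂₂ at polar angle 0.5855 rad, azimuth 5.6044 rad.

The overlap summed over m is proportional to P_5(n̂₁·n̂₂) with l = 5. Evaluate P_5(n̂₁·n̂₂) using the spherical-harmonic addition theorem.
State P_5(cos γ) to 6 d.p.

-0.330885

Expand P_5 via completeness: Σ_{m} conj(Y_{5,m}) at Ω₁ times Y_{5,m} at Ω₂ —
  term(m=-5) = +0.000000+0.000000i   from Y*(Ω₁)=-0.000000-0.000000i, Y(Ω₂)=-0.023162-0.005972i
  term(m=-4) = +0.000000-0.000000i   from Y*(Ω₁)=-0.000001+0.000000i, Y(Ω₂)=-0.103863+0.047188i
  term(m=-3) = -0.000006-0.000012i   from Y*(Ω₁)=-0.000027+0.000037i, Y(Ω₂)=-0.137637+0.273963i
  term(m=-2) = -0.000970+0.000318i   from Y*(Ω₁)=+0.000225+0.002172i, Y(Ω₂)=+0.098933+0.456930i
  term(m=-1) = +0.002549+0.015975i   from Y*(Ω₁)=+0.048217+0.043482i, Y(Ω₂)=+0.193923+0.156428i
  term(m=+0) = -0.292785+0.000000i   from Y*(Ω₁)=+0.931081-0.000000i, Y(Ω₂)=-0.314457+0.000000i
  term(m=+1) = +0.002549-0.015975i   from Y*(Ω₁)=-0.048217+0.043482i, Y(Ω₂)=-0.193923+0.156428i
  term(m=+2) = -0.000970-0.000318i   from Y*(Ω₁)=+0.000225-0.002172i, Y(Ω₂)=+0.098933-0.456930i
  term(m=+3) = -0.000006+0.000012i   from Y*(Ω₁)=+0.000027+0.000037i, Y(Ω₂)=+0.137637+0.273963i
  term(m=+4) = +0.000000+0.000000i   from Y*(Ω₁)=-0.000001-0.000000i, Y(Ω₂)=-0.103863-0.047188i
  term(m=+5) = +0.000000-0.000000i   from Y*(Ω₁)=+0.000000-0.000000i, Y(Ω₂)=+0.023162-0.005972i
Accumulated sum -0.289640-0.000000i; after 4π/(2l+1) scaling, -0.330885-0.000000i ⇒ P_5 = -0.330885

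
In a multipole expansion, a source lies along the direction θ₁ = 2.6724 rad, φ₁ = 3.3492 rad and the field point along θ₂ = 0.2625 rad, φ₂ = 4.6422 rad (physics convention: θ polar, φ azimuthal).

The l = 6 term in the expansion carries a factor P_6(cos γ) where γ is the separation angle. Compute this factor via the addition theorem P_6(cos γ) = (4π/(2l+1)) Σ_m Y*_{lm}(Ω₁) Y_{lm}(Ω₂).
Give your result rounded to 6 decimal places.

-0.414721

Addition theorem: P_6(cos γ) = (4π/13) Σ_m Y*_{lm}(Ω₁) Y_{lm}(Ω₂), m = −6…6:
  m=-6: Y*=(0.001319, 0.003912)  Y=(-0.000135, -0.000060)  product (0.000000, -0.000001)
  m=-5: Y*=(0.014329, 0.024302)  Y=(-0.000654, 0.001786)  product (-0.000053, 0.000010)
  m=-4: Y*=(0.077978, 0.085337)  Y=(0.014393, 0.004151)  product (0.000768, 0.001552)
  m=-3: Y*=(0.250896, 0.180188)  Y=(0.016679, -0.078035)  product (0.018246, -0.016573)
  m=-2: Y*=(0.460987, 0.203224)  Y=(-0.280514, -0.039639)  product (-0.121258, -0.075280)
  m=-1: Y*=(0.328270, 0.069148)  Y=(-0.041456, 0.589663)  product (-0.054383, 0.190702)
  m=+0: Y*=(-0.287433, -0.000000)  Y=(0.402437, 0.000000)  product (-0.115674, -0.000000)
  m=+1: Y*=(-0.328270, 0.069148)  Y=(0.041456, 0.589663)  product (-0.054383, -0.190702)
  m=+2: Y*=(0.460987, -0.203224)  Y=(-0.280514, 0.039639)  product (-0.121258, 0.075280)
  m=+3: Y*=(-0.250896, 0.180188)  Y=(-0.016679, -0.078035)  product (0.018246, 0.016573)
  m=+4: Y*=(0.077978, -0.085337)  Y=(0.014393, -0.004151)  product (0.000768, -0.001552)
  m=+5: Y*=(-0.014329, 0.024302)  Y=(0.000654, 0.001786)  product (-0.000053, -0.000010)
  m=+6: Y*=(0.001319, -0.003912)  Y=(-0.000135, 0.000060)  product (0.000000, 0.000001)
Total Σ_m = (-0.429032, 0.000000). Multiply by 0.966644: (-0.414721, 0.000000). P_6(cos γ) = -0.414721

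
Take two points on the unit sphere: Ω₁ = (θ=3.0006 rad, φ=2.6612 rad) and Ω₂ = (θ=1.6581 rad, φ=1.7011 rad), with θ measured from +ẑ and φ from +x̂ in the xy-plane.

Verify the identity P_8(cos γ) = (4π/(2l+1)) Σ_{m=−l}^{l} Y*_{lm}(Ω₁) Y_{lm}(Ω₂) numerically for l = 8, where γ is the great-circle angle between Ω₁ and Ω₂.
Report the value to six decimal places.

Expand P_8 via completeness: Σ_{m} conj(Y_{8,m}) at Ω₁ times Y_{8,m} at Ω₂ —
  [-8]  conj(Y_{8,-8})(Ω₁) = -0.00000 + 0.00000j ; Y_{8,-8}(Ω₂) = 0.25203 - 0.43176j ; Δ = 0.00000 + 0.00000j
  [-7]  conj(Y_{8,-7})(Ω₁) = -0.00000 + 0.00000j ; Y_{8,-7}(Ω₂) = -0.13841 - 0.10713j ; Δ = 0.00000 + 0.00000j
  [-6]  conj(Y_{8,-6})(Ω₁) = -0.00004 - 0.00001j ; Y_{8,-6}(Ω₂) = 0.23130 - 0.22965j ; Δ = -0.00001 + 0.00001j
  [-5]  conj(Y_{8,-5})(Ω₁) = -0.00038 - 0.00035j ; Y_{8,-5}(Ω₂) = -0.12173 - 0.15963j ; Δ = -0.00001 + 0.00010j
  [-4]  conj(Y_{8,-4})(Ω₁) = -0.00172 - 0.00470j ; Y_{8,-4}(Ω₂) = 0.23290 - 0.13373j ; Δ = -0.00103 - 0.00087j
  [-3]  conj(Y_{8,-3})(Ω₁) = 0.00465 - 0.03567j ; Y_{8,-3}(Ω₂) = -0.08046 - 0.19524j ; Δ = -0.00734 + 0.00196j
  [-2]  conj(Y_{8,-2})(Ω₁) = 0.10449 - 0.14950j ; Y_{8,-2}(Ω₂) = 0.23423 - 0.06246j ; Δ = 0.01514 - 0.04154j
  [-1]  conj(Y_{8,-1})(Ω₁) = 0.51385 - 0.26777j ; Y_{8,-1}(Ω₂) = -0.02796 - 0.21336j ; Δ = -0.07150 - 0.10215j
  [+0]  conj(Y_{8,0})(Ω₁) = 0.78240 + 0.00000j ; Y_{8,0}(Ω₂) = 0.23458 + 0.00000j ; Δ = 0.18354 + 0.00000j
  [+1]  conj(Y_{8,1})(Ω₁) = -0.51385 - 0.26777j ; Y_{8,1}(Ω₂) = 0.02796 - 0.21336j ; Δ = -0.07150 + 0.10215j
  [+2]  conj(Y_{8,2})(Ω₁) = 0.10449 + 0.14950j ; Y_{8,2}(Ω₂) = 0.23423 + 0.06246j ; Δ = 0.01514 + 0.04154j
  [+3]  conj(Y_{8,3})(Ω₁) = -0.00465 - 0.03567j ; Y_{8,3}(Ω₂) = 0.08046 - 0.19524j ; Δ = -0.00734 - 0.00196j
  [+4]  conj(Y_{8,4})(Ω₁) = -0.00172 + 0.00470j ; Y_{8,4}(Ω₂) = 0.23290 + 0.13373j ; Δ = -0.00103 + 0.00087j
  [+5]  conj(Y_{8,5})(Ω₁) = 0.00038 - 0.00035j ; Y_{8,5}(Ω₂) = 0.12173 - 0.15963j ; Δ = -0.00001 - 0.00010j
  [+6]  conj(Y_{8,6})(Ω₁) = -0.00004 + 0.00001j ; Y_{8,6}(Ω₂) = 0.23130 + 0.22965j ; Δ = -0.00001 - 0.00001j
  [+7]  conj(Y_{8,7})(Ω₁) = 0.00000 + 0.00000j ; Y_{8,7}(Ω₂) = 0.13841 - 0.10713j ; Δ = 0.00000 - 0.00000j
  [+8]  conj(Y_{8,8})(Ω₁) = -0.00000 - 0.00000j ; Y_{8,8}(Ω₂) = 0.25203 + 0.43176j ; Δ = 0.00000 - 0.00000j
Total Σ_m = 0.05403 - 0.00000j. Multiply by 0.739198: 0.03994 - 0.00000j. P_8(cos γ) = 0.039942

0.039942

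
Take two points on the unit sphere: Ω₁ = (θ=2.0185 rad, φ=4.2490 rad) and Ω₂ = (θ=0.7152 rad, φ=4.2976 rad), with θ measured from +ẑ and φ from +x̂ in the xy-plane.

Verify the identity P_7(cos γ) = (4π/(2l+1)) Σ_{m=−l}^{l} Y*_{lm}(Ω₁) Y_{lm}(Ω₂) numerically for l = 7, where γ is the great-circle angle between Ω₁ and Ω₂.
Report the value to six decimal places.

Addition theorem: P_7(cos γ) = (4π/15) Σ_m Y*_{lm}(Ω₁) Y_{lm}(Ω₂), m = −7…7:
  [-7]  conj(Y_{7,-7})(Ω₁) = (-0.024659, -0.240605) ; Y_{7,-7}(Ω₂) = (0.006150, 0.025342) ; Δ = (0.005946, -0.002105)
  [-6]  conj(Y_{7,-6})(Ω₁) = (-0.406542, -0.153608) ; Y_{7,-6}(Ω₂) = (0.089230, -0.068236) ; Δ = (-0.046757, 0.014034)
  [-5]  conj(Y_{7,-5})(Ω₁) = (-0.230338, 0.212931) ; Y_{7,-5}(Ω₂) = (-0.249863, -0.137524) ; Δ = (0.086836, -0.021527)
  [-4]  conj(Y_{7,-4})(Ω₁) = (-0.032999, -0.113575) ; Y_{7,-4}(Ω₂) = (-0.039868, 0.450027) ; Δ = (0.052427, -0.010322)
  [-3]  conj(Y_{7,-3})(Ω₁) = (-0.346504, -0.063278) ; Y_{7,-3}(Ω₂) = (0.349815, -0.118426) ; Δ = (-0.128706, 0.018899)
  [-2]  conj(Y_{7,-2})(Ω₁) = (-0.019563, 0.026055) ; Y_{7,-2}(Ω₂) = (0.042562, 0.046500) ; Δ = (-0.002044, 0.000199)
  [-1]  conj(Y_{7,-1})(Ω₁) = (-0.147692, -0.295576) ; Y_{7,-1}(Ω₂) = (0.159135, -0.361394) ; Δ = (-0.130322, 0.006339)
  [+0]  conj(Y_{7,0})(Ω₁) = (-0.074403, -0.000000) ; Y_{7,0}(Ω₂) = (-0.059598, 0.000000) ; Δ = (0.004434, 0.000000)
  [+1]  conj(Y_{7,1})(Ω₁) = (0.147692, -0.295576) ; Y_{7,1}(Ω₂) = (-0.159135, -0.361394) ; Δ = (-0.130322, -0.006339)
  [+2]  conj(Y_{7,2})(Ω₁) = (-0.019563, -0.026055) ; Y_{7,2}(Ω₂) = (0.042562, -0.046500) ; Δ = (-0.002044, -0.000199)
  [+3]  conj(Y_{7,3})(Ω₁) = (0.346504, -0.063278) ; Y_{7,3}(Ω₂) = (-0.349815, -0.118426) ; Δ = (-0.128706, -0.018899)
  [+4]  conj(Y_{7,4})(Ω₁) = (-0.032999, 0.113575) ; Y_{7,4}(Ω₂) = (-0.039868, -0.450027) ; Δ = (0.052427, 0.010322)
  [+5]  conj(Y_{7,5})(Ω₁) = (0.230338, 0.212931) ; Y_{7,5}(Ω₂) = (0.249863, -0.137524) ; Δ = (0.086836, 0.021527)
  [+6]  conj(Y_{7,6})(Ω₁) = (-0.406542, 0.153608) ; Y_{7,6}(Ω₂) = (0.089230, 0.068236) ; Δ = (-0.046757, -0.014034)
  [+7]  conj(Y_{7,7})(Ω₁) = (0.024659, -0.240605) ; Y_{7,7}(Ω₂) = (-0.006150, 0.025342) ; Δ = (0.005946, 0.002105)
Σ over m = (-0.320807, 0.000000); ×(4π/15) → (-0.268759, 0.000000). Real part: -0.268759

-0.268759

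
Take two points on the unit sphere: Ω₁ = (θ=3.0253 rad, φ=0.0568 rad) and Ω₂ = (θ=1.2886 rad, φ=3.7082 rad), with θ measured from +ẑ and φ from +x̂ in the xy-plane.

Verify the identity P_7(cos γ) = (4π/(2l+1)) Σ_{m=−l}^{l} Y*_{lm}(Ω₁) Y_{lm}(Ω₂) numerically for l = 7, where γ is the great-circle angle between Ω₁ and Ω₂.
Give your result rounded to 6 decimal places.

Addition theorem: P_7(cos γ) = (4π/15) Σ_m Y*_{lm}(Ω₁) Y_{lm}(Ω₂), m = −7…7:
  [-7]  conj(Y_{7,-7})(Ω₁) = (0.000000, 0.000000) ; Y_{7,-7}(Ω₂) = (0.255895, -0.276821) ; Δ = (0.000000, -0.000000)
  [-6]  conj(Y_{7,-6})(Ω₁) = (-0.000004, -0.000002) ; Y_{7,-6}(Ω₂) = (-0.395417, 0.104365) ; Δ = (0.000002, 0.000000)
  [-5]  conj(Y_{7,-5})(Ω₁) = (0.000088, 0.000026) ; Y_{7,-5}(Ω₂) = (0.002303, 0.000734) ; Δ = (0.000000, 0.000000)
  [-4]  conj(Y_{7,-4})(Ω₁) = (-0.001265, -0.000292) ; Y_{7,-4}(Ω₂) = (0.221984, 0.265897) ; Δ = (-0.000203, -0.000401)
  [-3]  conj(Y_{7,-3})(Ω₁) = (0.013126, 0.002259) ; Y_{7,-3}(Ω₂) = (-0.015866, -0.122281) ; Δ = (0.000068, -0.001641)
  [-2]  conj(Y_{7,-2})(Ω₁) = (-0.094907, -0.010828) ; Y_{7,-2}(Ω₂) = (0.124835, -0.266840) ; Δ = (-0.014737, 0.023973)
  [-1]  conj(Y_{7,-1})(Ω₁) = (0.431581, 0.024540) ; Y_{7,-1}(Ω₂) = (-0.139337, 0.088645) ; Δ = (-0.062311, 0.034838)
  [+0]  conj(Y_{7,0})(Ω₁) = (-0.895168, -0.000000) ; Y_{7,0}(Ω₂) = (-0.276492, 0.000000) ; Δ = (0.247507, 0.000000)
  [+1]  conj(Y_{7,1})(Ω₁) = (-0.431581, 0.024540) ; Y_{7,1}(Ω₂) = (0.139337, 0.088645) ; Δ = (-0.062311, -0.034838)
  [+2]  conj(Y_{7,2})(Ω₁) = (-0.094907, 0.010828) ; Y_{7,2}(Ω₂) = (0.124835, 0.266840) ; Δ = (-0.014737, -0.023973)
  [+3]  conj(Y_{7,3})(Ω₁) = (-0.013126, 0.002259) ; Y_{7,3}(Ω₂) = (0.015866, -0.122281) ; Δ = (0.000068, 0.001641)
  [+4]  conj(Y_{7,4})(Ω₁) = (-0.001265, 0.000292) ; Y_{7,4}(Ω₂) = (0.221984, -0.265897) ; Δ = (-0.000203, 0.000401)
  [+5]  conj(Y_{7,5})(Ω₁) = (-0.000088, 0.000026) ; Y_{7,5}(Ω₂) = (-0.002303, 0.000734) ; Δ = (0.000000, -0.000000)
  [+6]  conj(Y_{7,6})(Ω₁) = (-0.000004, 0.000002) ; Y_{7,6}(Ω₂) = (-0.395417, -0.104365) ; Δ = (0.000002, -0.000000)
  [+7]  conj(Y_{7,7})(Ω₁) = (-0.000000, 0.000000) ; Y_{7,7}(Ω₂) = (-0.255895, -0.276821) ; Δ = (0.000000, 0.000000)
Accumulated sum (0.093145, 0.000000); after 4π/(2l+1) scaling, (0.078033, 0.000000) ⇒ P_7 = 0.078033

0.078033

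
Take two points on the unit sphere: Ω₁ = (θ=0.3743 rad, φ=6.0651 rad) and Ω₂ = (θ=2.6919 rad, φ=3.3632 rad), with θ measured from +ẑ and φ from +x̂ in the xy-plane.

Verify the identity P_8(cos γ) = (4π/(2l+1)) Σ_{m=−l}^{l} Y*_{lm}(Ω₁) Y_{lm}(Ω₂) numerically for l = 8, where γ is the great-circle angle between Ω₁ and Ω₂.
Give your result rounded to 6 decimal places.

Term-by-term m-sum for l=8 (normalisation 4π/17 = 0.739198):
  term(m=-8) = -0.00000 + 0.00000j   from Y*(Ω₁)=-0.00003 - 0.00016j, Y(Ω₂)=-0.00013 - 0.00064j
  term(m=-7) = -0.00001 - 0.00000j   from Y*(Ω₁)=0.00007 - 0.00167j, Y(Ω₂)=0.00011 - 0.00544j
  term(m=-6) = -0.00027 - 0.00015j   from Y*(Ω₁)=0.00280 - 0.01042j, Y(Ω₂)=0.00677 - 0.02753j
  term(m=-5) = -0.00302 - 0.00417j   from Y*(Ω₁)=0.02284 - 0.04383j, Y(Ω₂)=0.04650 - 0.09322j
  term(m=-4) = -0.00843 - 0.04433j   from Y*(Ω₁)=0.10596 - 0.12620j, Y(Ω₂)=0.17310 - 0.21215j
  term(m=-3) = 0.04715 - 0.18336j   from Y*(Ω₁)=0.30728 - 0.23567j, Y(Ω₂)=0.38477 - 0.30161j
  term(m=-2) = 0.17730 - 0.21420j   from Y*(Ω₁)=0.51750 - 0.24121j, Y(Ω₂)=0.43995 - 0.20885j
  term(m=-1) = 0.00221 - 0.00104j   from Y*(Ω₁)=0.31133 - 0.06899j, Y(Ω₂)=0.00747 - 0.00168j
  term(m=+0) = 0.17707 + 0.00000j   from Y*(Ω₁)=-0.37163 + 0.00000j, Y(Ω₂)=-0.47645 + 0.00000j
  term(m=+1) = 0.00221 + 0.00104j   from Y*(Ω₁)=-0.31133 - 0.06899j, Y(Ω₂)=-0.00747 - 0.00168j
  term(m=+2) = 0.17730 + 0.21420j   from Y*(Ω₁)=0.51750 + 0.24121j, Y(Ω₂)=0.43995 + 0.20885j
  term(m=+3) = 0.04715 + 0.18336j   from Y*(Ω₁)=-0.30728 - 0.23567j, Y(Ω₂)=-0.38477 - 0.30161j
  term(m=+4) = -0.00843 + 0.04433j   from Y*(Ω₁)=0.10596 + 0.12620j, Y(Ω₂)=0.17310 + 0.21215j
  term(m=+5) = -0.00302 + 0.00417j   from Y*(Ω₁)=-0.02284 - 0.04383j, Y(Ω₂)=-0.04650 - 0.09322j
  term(m=+6) = -0.00027 + 0.00015j   from Y*(Ω₁)=0.00280 + 0.01042j, Y(Ω₂)=0.00677 + 0.02753j
  term(m=+7) = -0.00001 + 0.00000j   from Y*(Ω₁)=-0.00007 - 0.00167j, Y(Ω₂)=-0.00011 - 0.00544j
  term(m=+8) = -0.00000 - 0.00000j   from Y*(Ω₁)=-0.00003 + 0.00016j, Y(Ω₂)=-0.00013 + 0.00064j
Total Σ_m = 0.60692 + 0.00000j. Multiply by 0.739198: 0.44863 + 0.00000j. P_8(cos γ) = 0.448633

0.448633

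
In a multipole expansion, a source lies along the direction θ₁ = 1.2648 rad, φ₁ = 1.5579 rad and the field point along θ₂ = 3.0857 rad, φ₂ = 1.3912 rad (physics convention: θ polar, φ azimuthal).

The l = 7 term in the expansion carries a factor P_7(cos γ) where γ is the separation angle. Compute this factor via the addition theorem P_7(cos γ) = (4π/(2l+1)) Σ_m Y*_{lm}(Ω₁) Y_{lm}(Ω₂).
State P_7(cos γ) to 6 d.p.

0.281129

Expand P_7 via completeness: Σ_{m} conj(Y_{7,m}) at Ω₁ times Y_{7,m} at Ω₂ —
  [-7]  conj(Y_{7,-7})(Ω₁) = -0.032313-0.356967i ; Y_{7,-7}(Ω₂) = -0.000000+0.000000i ; Δ = +0.000000+0.000000i
  [-6]  conj(Y_{7,-6})(Ω₁) = -0.422414+0.032751i ; Y_{7,-6}(Ω₂) = +0.000000+0.000000i ; Δ = -0.000000-0.000000i
  [-5]  conj(Y_{7,-5})(Ω₁) = +0.003350+0.051878i ; Y_{7,-5}(Ω₂) = +0.000002-0.000001i ; Δ = +0.000000+0.000000i
  [-4]  conj(Y_{7,-4})(Ω₁) = -0.332245+0.017154i ; Y_{7,-4}(Ω₂) = -0.000054-0.000047i ; Δ = +0.000019+0.000015i
  [-3]  conj(Y_{7,-3})(Ω₁) = +0.006722+0.173651i ; Y_{7,-3}(Ω₂) = -0.000785+0.001313i ; Δ = -0.000233-0.000127i
  [-2]  conj(Y_{7,-2})(Ω₁) = -0.265416+0.006847i ; Y_{7,-2}(Ω₂) = +0.021657+0.008132i ; Δ = -0.005804-0.002010i
  [-1]  conj(Y_{7,-1})(Ω₁) = +0.002745+0.212860i ; Y_{7,-1}(Ω₂) = +0.039939-0.219988i ; Δ = +0.046936+0.007898i
  [+0]  conj(Y_{7,0})(Ω₁) = -0.242746-0.000000i ; Y_{7,0}(Ω₂) = -1.045279+0.000000i ; Δ = +0.253737+0.000000i
  [+1]  conj(Y_{7,1})(Ω₁) = -0.002745+0.212860i ; Y_{7,1}(Ω₂) = -0.039939-0.219988i ; Δ = +0.046936-0.007898i
  [+2]  conj(Y_{7,2})(Ω₁) = -0.265416-0.006847i ; Y_{7,2}(Ω₂) = +0.021657-0.008132i ; Δ = -0.005804+0.002010i
  [+3]  conj(Y_{7,3})(Ω₁) = -0.006722+0.173651i ; Y_{7,3}(Ω₂) = +0.000785+0.001313i ; Δ = -0.000233+0.000127i
  [+4]  conj(Y_{7,4})(Ω₁) = -0.332245-0.017154i ; Y_{7,4}(Ω₂) = -0.000054+0.000047i ; Δ = +0.000019-0.000015i
  [+5]  conj(Y_{7,5})(Ω₁) = -0.003350+0.051878i ; Y_{7,5}(Ω₂) = -0.000002-0.000001i ; Δ = +0.000000-0.000000i
  [+6]  conj(Y_{7,6})(Ω₁) = -0.422414-0.032751i ; Y_{7,6}(Ω₂) = +0.000000-0.000000i ; Δ = -0.000000+0.000000i
  [+7]  conj(Y_{7,7})(Ω₁) = +0.032313-0.356967i ; Y_{7,7}(Ω₂) = +0.000000+0.000000i ; Δ = +0.000000-0.000000i
Accumulated sum +0.335573+0.000000i; after 4π/(2l+1) scaling, +0.281129+0.000000i ⇒ P_7 = 0.281129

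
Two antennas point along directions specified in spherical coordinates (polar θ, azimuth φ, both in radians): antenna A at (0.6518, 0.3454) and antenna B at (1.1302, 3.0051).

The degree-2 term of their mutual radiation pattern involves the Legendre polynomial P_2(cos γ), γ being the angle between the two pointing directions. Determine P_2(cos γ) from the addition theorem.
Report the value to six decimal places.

-0.467519

Summing Y*_{l m}(θ₁,φ₁)·Y_{l m}(θ₂,φ₂) over m ∈ [−2, 2]; prefactor 4π/(2·2+1) = 2.513274:
  m=-2: Y*=0.10956 + 0.09057j  Y=0.30431 + 0.08520j  product 0.02562 + 0.03690j
  m=-1: Y*=0.35056 + 0.12614j  Y=-0.29524 - 0.04055j  product -0.09838 - 0.05146j
  m=+0: Y*=0.28260 + 0.00000j  Y=-0.14330 + 0.00000j  product -0.04050 + 0.00000j
  m=+1: Y*=-0.35056 + 0.12614j  Y=0.29524 - 0.04055j  product -0.09838 + 0.05146j
  m=+2: Y*=0.10956 - 0.09057j  Y=0.30431 - 0.08520j  product 0.02562 - 0.03690j
Σ over m = -0.18602 + 0.00000j; ×(4π/5) → -0.46752 + 0.00000j. Real part: -0.467519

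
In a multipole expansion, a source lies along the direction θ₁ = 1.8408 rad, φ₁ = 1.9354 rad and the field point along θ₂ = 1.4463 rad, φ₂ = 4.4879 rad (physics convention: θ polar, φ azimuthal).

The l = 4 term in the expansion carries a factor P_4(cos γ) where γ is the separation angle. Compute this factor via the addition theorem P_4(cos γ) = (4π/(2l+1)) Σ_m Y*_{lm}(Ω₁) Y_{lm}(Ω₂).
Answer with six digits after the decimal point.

-0.138678

Term-by-term m-sum for l=4 (normalisation 4π/9 = 1.396263):
  term(m=-4) = -0.115837+0.115796i   from Y*(Ω₁)=+0.042817+0.379394i, Y(Ω₂)=+0.267351+0.335494i
  term(m=-3) = -0.008860+0.044510i   from Y*(Ω₁)=-0.265516+0.137215i, Y(Ω₂)=+0.094706-0.118692i
  term(m=-2) = +0.017534+0.042340i   from Y*(Ω₁)=+0.116309+0.103921i, Y(Ω₂)=+0.264695+0.127529i
  term(m=-1) = +0.042650+0.028501i   from Y*(Ω₁)=-0.108501+0.284280i, Y(Ω₂)=+0.037528-0.164351i
  term(m=+0) = +0.029706+0.000000i   from Y*(Ω₁)=+0.110307-0.000000i, Y(Ω₂)=+0.269302+0.000000i
  term(m=+1) = +0.042650-0.028501i   from Y*(Ω₁)=+0.108501+0.284280i, Y(Ω₂)=-0.037528-0.164351i
  term(m=+2) = +0.017534-0.042340i   from Y*(Ω₁)=+0.116309-0.103921i, Y(Ω₂)=+0.264695-0.127529i
  term(m=+3) = -0.008860-0.044510i   from Y*(Ω₁)=+0.265516+0.137215i, Y(Ω₂)=-0.094706-0.118692i
  term(m=+4) = -0.115837-0.115796i   from Y*(Ω₁)=+0.042817-0.379394i, Y(Ω₂)=+0.267351-0.335494i
Total Σ_m = -0.099321+0.000000i. Multiply by 1.396263: -0.138678+0.000000i. P_4(cos γ) = -0.138678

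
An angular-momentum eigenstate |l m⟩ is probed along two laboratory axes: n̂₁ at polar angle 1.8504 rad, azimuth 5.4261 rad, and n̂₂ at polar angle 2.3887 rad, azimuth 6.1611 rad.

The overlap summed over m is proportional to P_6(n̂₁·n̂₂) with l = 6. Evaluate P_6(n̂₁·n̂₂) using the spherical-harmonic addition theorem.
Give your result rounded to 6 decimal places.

-0.089066

Summing Y*_{l m}(θ₁,φ₁)·Y_{l m}(θ₂,φ₂) over m ∈ [−6, 6]; prefactor 4π/(2·6+1) = 0.966644:
  m=-6: (0.158828, 0.346205) × (0.036702, 0.033012) = (-0.005600, 0.017950)  (running Σ = (-0.005600, 0.017950))
  m=-5: (0.156887, -0.344844) × (-0.149540, -0.104612) = (-0.059535, 0.035156)  (running Σ = (-0.065135, 0.053106))
  m=-4: (0.047379, -0.013971) × (0.334510, 0.177712) = (0.018332, 0.003746)  (running Σ = (-0.046803, 0.056852))
  m=-3: (-0.290517, -0.186350) × (-0.405362, -0.155482) = (0.088791, 0.120709)  (running Σ = (0.041987, 0.177561))
  m=-2: (0.007717, 0.053454) × (0.114073, 0.028420) = (-0.000639, 0.006317)  (running Σ = (0.041348, 0.183878))
  m=-1: (-0.207933, 0.240107) × (0.330054, 0.040496) = (-0.078352, 0.070828)  (running Σ = (-0.037004, 0.254706))
  m=0: (0.080851, -0.000000) × (-0.224246, 0.000000) = (-0.018131, 0.000000)  (running Σ = (-0.055135, 0.254706))
  m=1: (0.207933, 0.240107) × (-0.330054, 0.040496) = (-0.078352, -0.070828)  (running Σ = (-0.133487, 0.183878))
  m=2: (0.007717, -0.053454) × (0.114073, -0.028420) = (-0.000639, -0.006317)  (running Σ = (-0.134126, 0.177561))
  m=3: (0.290517, -0.186350) × (0.405362, -0.155482) = (0.088791, -0.120709)  (running Σ = (-0.045336, 0.056852))
  m=4: (0.047379, 0.013971) × (0.334510, -0.177712) = (0.018332, -0.003746)  (running Σ = (-0.027004, 0.053106))
  m=5: (-0.156887, -0.344844) × (0.149540, -0.104612) = (-0.059535, -0.035156)  (running Σ = (-0.086540, 0.017950))
  m=6: (0.158828, -0.346205) × (0.036702, -0.033012) = (-0.005600, -0.017950)  (running Σ = (-0.092139, 0.000000))
Σ over m = (-0.092139, 0.000000); ×(4π/13) → (-0.089066, 0.000000). Real part: -0.089066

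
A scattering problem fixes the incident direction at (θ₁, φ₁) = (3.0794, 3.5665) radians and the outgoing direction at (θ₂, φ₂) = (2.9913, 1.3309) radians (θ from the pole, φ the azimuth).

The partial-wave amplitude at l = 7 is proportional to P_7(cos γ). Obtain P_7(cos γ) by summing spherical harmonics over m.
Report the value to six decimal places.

Term-by-term m-sum for l=7 (normalisation 4π/15 = 0.837758):
  term(m=-7) = -0.00000 + 0.00000j   from Y*(Ω₁)=0.00000 - 0.00000j, Y(Ω₂)=-0.00000 - 0.00000j
  term(m=-6) = 0.00000 + 0.00000j   from Y*(Ω₁)=0.00000 - 0.00000j, Y(Ω₂)=0.00000 + 0.00002j
  term(m=-5) = 0.00000 - 0.00000j   from Y*(Ω₁)=0.00000 - 0.00000j, Y(Ω₂)=0.00030 - 0.00012j
  term(m=-4) = -0.00000 + 0.00000j   from Y*(Ω₁)=0.00001 - 0.00011j, Y(Ω₂)=-0.00203 - 0.00290j
  term(m=-3) = 0.00005 + 0.00002j   from Y*(Ω₁)=-0.00061 - 0.00201j, Y(Ω₂)=-0.01839 + 0.02098j
  term(m=-2) = -0.00104 - 0.00424j   from Y*(Ω₁)=-0.01884 - 0.02144j, Y(Ω₂)=0.13575 + 0.07064j
  term(m=-1) = -0.07989 + 0.10192j   from Y*(Ω₁)=-0.22549 - 0.10203j, Y(Ω₂)=0.12432 - 0.50823j
  term(m=+0) = 0.79955 + 0.00000j   from Y*(Ω₁)=-1.03417 + 0.00000j, Y(Ω₂)=-0.77313 + 0.00000j
  term(m=+1) = -0.07989 - 0.10192j   from Y*(Ω₁)=0.22549 - 0.10203j, Y(Ω₂)=-0.12432 - 0.50823j
  term(m=+2) = -0.00104 + 0.00424j   from Y*(Ω₁)=-0.01884 + 0.02144j, Y(Ω₂)=0.13575 - 0.07064j
  term(m=+3) = 0.00005 - 0.00002j   from Y*(Ω₁)=0.00061 - 0.00201j, Y(Ω₂)=0.01839 + 0.02098j
  term(m=+4) = -0.00000 - 0.00000j   from Y*(Ω₁)=0.00001 + 0.00011j, Y(Ω₂)=-0.00203 + 0.00290j
  term(m=+5) = 0.00000 + 0.00000j   from Y*(Ω₁)=-0.00000 - 0.00000j, Y(Ω₂)=-0.00030 - 0.00012j
  term(m=+6) = 0.00000 - 0.00000j   from Y*(Ω₁)=0.00000 + 0.00000j, Y(Ω₂)=0.00000 - 0.00002j
  term(m=+7) = -0.00000 - 0.00000j   from Y*(Ω₁)=-0.00000 - 0.00000j, Y(Ω₂)=0.00000 - 0.00000j
Accumulated sum 0.63780 - 0.00000j; after 4π/(2l+1) scaling, 0.53432 - 0.00000j ⇒ P_7 = 0.534322

0.534322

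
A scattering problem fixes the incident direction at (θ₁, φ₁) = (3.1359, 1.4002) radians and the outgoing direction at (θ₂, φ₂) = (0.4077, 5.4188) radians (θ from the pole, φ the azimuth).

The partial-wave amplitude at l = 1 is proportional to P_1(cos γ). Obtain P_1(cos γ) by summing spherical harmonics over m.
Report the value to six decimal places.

-0.919464

Summing Y*_{l m}(θ₁,φ₁)·Y_{l m}(θ₂,φ₂) over m ∈ [−1, 1]; prefactor 4π/(2·1+1) = 4.188790:
  term(m=-1) = (-0.000172, 0.000207)   from Y*(Ω₁)=(0.000334, 0.001938), Y(Ω₂)=(0.088920, 0.104206)
  term(m=+0) = (-0.219161, -0.000000)   from Y*(Ω₁)=(-0.488595, -0.000000), Y(Ω₂)=(0.448554, 0.000000)
  term(m=+1) = (-0.000172, -0.000207)   from Y*(Ω₁)=(-0.000334, 0.001938), Y(Ω₂)=(-0.088920, 0.104206)
Σ over m = (-0.219506, 0.000000); ×(4π/3) → (-0.919464, 0.000000). Real part: -0.919464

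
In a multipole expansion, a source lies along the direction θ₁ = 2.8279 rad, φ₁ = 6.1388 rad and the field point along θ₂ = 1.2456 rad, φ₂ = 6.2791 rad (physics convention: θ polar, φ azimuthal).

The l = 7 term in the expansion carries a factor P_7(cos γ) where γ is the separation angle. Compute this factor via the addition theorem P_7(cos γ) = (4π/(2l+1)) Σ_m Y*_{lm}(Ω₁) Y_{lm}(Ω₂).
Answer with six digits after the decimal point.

Summing Y*_{l m}(θ₁,φ₁)·Y_{l m}(θ₂,φ₂) over m ∈ [−7, 7]; prefactor 4π/(2·7+1) = 0.837758:
  term(m=-7) = (0.000025, -0.000038)   from Y*(Ω₁)=(0.000071, -0.000113), Y(Ω₂)=(0.342897, 0.009809)
  term(m=-6) = (-0.000443, 0.000496)   from Y*(Ω₁)=(-0.000995, 0.001171), Y(Ω₂)=(0.432632, 0.010607)
  term(m=-5) = (0.000774, -0.000654)   from Y*(Ω₁)=(0.008292, -0.007301), Y(Ω₂)=(0.091651, 0.001872)
  term(m=-4) = (0.014848, -0.009334)   from Y*(Ω₁)=(-0.046459, 0.030276), Y(Ω₂)=(-0.316222, -0.005168)
  term(m=-3) = (-0.037873, 0.016954)   from Y*(Ω₁)=(0.178051, -0.082339), Y(Ω₂)=(-0.211508, -0.002592)
  term(m=-2) = (-0.104634, 0.030156)   from Y*(Ω₁)=(-0.441995, 0.131306), Y(Ω₂)=(0.236158, 0.001930)
  term(m=-1) = (0.142986, -0.020194)   from Y*(Ω₁)=(0.578828, -0.084160), Y(Ω₂)=(0.246880, 0.001009)
  term(m=+0) = (0.006102, 0.000000)   from Y*(Ω₁)=(-0.029106, -0.000000), Y(Ω₂)=(-0.209663, 0.000000)
  term(m=+1) = (0.142986, 0.020194)   from Y*(Ω₁)=(-0.578828, -0.084160), Y(Ω₂)=(-0.246880, 0.001009)
  term(m=+2) = (-0.104634, -0.030156)   from Y*(Ω₁)=(-0.441995, -0.131306), Y(Ω₂)=(0.236158, -0.001930)
  term(m=+3) = (-0.037873, -0.016954)   from Y*(Ω₁)=(-0.178051, -0.082339), Y(Ω₂)=(0.211508, -0.002592)
  term(m=+4) = (0.014848, 0.009334)   from Y*(Ω₁)=(-0.046459, -0.030276), Y(Ω₂)=(-0.316222, 0.005168)
  term(m=+5) = (0.000774, 0.000654)   from Y*(Ω₁)=(-0.008292, -0.007301), Y(Ω₂)=(-0.091651, 0.001872)
  term(m=+6) = (-0.000443, -0.000496)   from Y*(Ω₁)=(-0.000995, -0.001171), Y(Ω₂)=(0.432632, -0.010607)
  term(m=+7) = (0.000025, 0.000038)   from Y*(Ω₁)=(-0.000071, -0.000113), Y(Ω₂)=(-0.342897, 0.009809)
Total Σ_m = (0.037469, 0.000000). Multiply by 0.837758: (0.031390, 0.000000). P_7(cos γ) = 0.031390

0.031390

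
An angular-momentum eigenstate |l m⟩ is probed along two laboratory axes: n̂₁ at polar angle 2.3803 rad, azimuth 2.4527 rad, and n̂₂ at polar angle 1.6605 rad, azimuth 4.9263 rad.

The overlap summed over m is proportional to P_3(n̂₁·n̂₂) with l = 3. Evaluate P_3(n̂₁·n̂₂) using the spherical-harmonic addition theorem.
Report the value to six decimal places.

0.444655

Expand P_3 via completeness: Σ_{m} conj(Y_{3,m}) at Ω₁ times Y_{3,m} at Ω₂ —
  term(m=-3) = (0.023701, -0.051248)   from Y*(Ω₁)=(0.065175, 0.120478), Y(Ω₂)=(-0.246743, -0.330206)
  term(m=-2) = (0.007440, 0.031100)   from Y*(Ω₁)=(-0.067539, 0.345565), Y(Ω₂)=(0.082633, -0.037680)
  term(m=-1) = (0.087632, 0.069141)   from Y*(Ω₁)=(-0.278893, 0.229662), Y(Ω₂)=(-0.065588, -0.301923)
  term(m=+0) = (0.010145, 0.000000)   from Y*(Ω₁)=(0.102531, -0.000000), Y(Ω₂)=(0.098950, 0.000000)
  term(m=+1) = (0.087632, -0.069141)   from Y*(Ω₁)=(0.278893, 0.229662), Y(Ω₂)=(0.065588, -0.301923)
  term(m=+2) = (0.007440, -0.031100)   from Y*(Ω₁)=(-0.067539, -0.345565), Y(Ω₂)=(0.082633, 0.037680)
  term(m=+3) = (0.023701, 0.051248)   from Y*(Ω₁)=(-0.065175, 0.120478), Y(Ω₂)=(0.246743, -0.330206)
Accumulated sum (0.247692, 0.000000); after 4π/(2l+1) scaling, (0.444655, 0.000000) ⇒ P_3 = 0.444655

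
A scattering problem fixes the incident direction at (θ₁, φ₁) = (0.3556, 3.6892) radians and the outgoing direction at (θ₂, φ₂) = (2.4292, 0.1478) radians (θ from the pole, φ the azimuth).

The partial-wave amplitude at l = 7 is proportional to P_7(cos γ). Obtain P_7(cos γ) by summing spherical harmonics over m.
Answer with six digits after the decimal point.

Expand P_7 via completeness: Σ_{m} conj(Y_{7,m}) at Ω₁ times Y_{7,m} at Ω₂ —
  m=-7: Y*=+0.000239+0.000198i  Y=+0.013023-0.021914i  product +0.000007-0.000003i
  m=-6: Y*=-0.003091-0.000448i  Y=-0.069783+0.085593i  product +0.000254-0.000233i
  m=-5: Y*=+0.017993-0.007683i  Y=+0.208591-0.190080i  product +0.002293-0.005023i
  m=-4: Y*=-0.049448+0.069317i  Y=-0.374219+0.251211i  product +0.001091-0.038361i
  m=-3: Y*=+0.018625-0.258136i  Y=+0.337929-0.160496i  product -0.035136-0.090221i
  m=-2: Y*=+0.234164+0.454680i  Y=+0.052878-0.016102i  product +0.019704+0.020272i
  m=-1: Y*=-0.427362-0.260613i  Y=-0.390516+0.058142i  product +0.182044+0.076926i
  m=+0: Y*=-0.142005-0.000000i  Y=+0.067893+0.000000i  product -0.009641-0.000000i
  m=+1: Y*=+0.427362-0.260613i  Y=+0.390516+0.058142i  product +0.182044-0.076926i
  m=+2: Y*=+0.234164-0.454680i  Y=+0.052878+0.016102i  product +0.019704-0.020272i
  m=+3: Y*=-0.018625-0.258136i  Y=-0.337929-0.160496i  product -0.035136+0.090221i
  m=+4: Y*=-0.049448-0.069317i  Y=-0.374219-0.251211i  product +0.001091+0.038361i
  m=+5: Y*=-0.017993-0.007683i  Y=-0.208591-0.190080i  product +0.002293+0.005023i
  m=+6: Y*=-0.003091+0.000448i  Y=-0.069783-0.085593i  product +0.000254+0.000233i
  m=+7: Y*=-0.000239+0.000198i  Y=-0.013023-0.021914i  product +0.000007+0.000003i
Total Σ_m = +0.330873-0.000000i. Multiply by 0.837758: +0.277192-0.000000i. P_7(cos γ) = 0.277192

0.277192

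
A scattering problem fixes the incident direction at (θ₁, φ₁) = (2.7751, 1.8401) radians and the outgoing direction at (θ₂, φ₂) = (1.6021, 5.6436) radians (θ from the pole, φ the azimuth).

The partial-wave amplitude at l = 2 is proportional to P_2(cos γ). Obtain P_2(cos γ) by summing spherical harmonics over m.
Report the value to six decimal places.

-0.403751

Term-by-term m-sum for l=2 (normalisation 4π/5 = 2.513274):
  m=-2: -0.04258 - 0.02544j × 0.11095 + 0.36960j = 0.00468 - 0.01856j  (running Σ = 0.00468 - 0.01856j)
  m=-1: 0.06876 - 0.24914j × -0.01939 - 0.01442j = -0.00493 + 0.00384j  (running Σ = -0.00025 - 0.01472j)
  m=0: 0.50928 + 0.00000j × -0.31446 + 0.00000j = -0.16015 + 0.00000j  (running Σ = -0.16040 - 0.01472j)
  m=1: -0.06876 - 0.24914j × 0.01939 - 0.01442j = -0.00493 - 0.00384j  (running Σ = -0.16533 - 0.01856j)
  m=2: -0.04258 + 0.02544j × 0.11095 - 0.36960j = 0.00468 + 0.01856j  (running Σ = -0.16065 + 0.00000j)
Accumulated sum -0.16065 + 0.00000j; after 4π/(2l+1) scaling, -0.40375 + 0.00000j ⇒ P_2 = -0.403751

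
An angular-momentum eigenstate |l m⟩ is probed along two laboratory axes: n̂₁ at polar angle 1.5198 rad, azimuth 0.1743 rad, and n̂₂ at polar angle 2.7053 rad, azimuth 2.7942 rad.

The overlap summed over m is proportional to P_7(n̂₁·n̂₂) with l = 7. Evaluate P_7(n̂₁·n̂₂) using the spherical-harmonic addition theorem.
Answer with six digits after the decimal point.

-0.015684

Summing Y*_{l m}(θ₁,φ₁)·Y_{l m}(θ₂,φ₂) over m ∈ [−7, 7]; prefactor 4π/(2·7+1) = 0.837758:
  m=-7: Y*=0.17023 + 0.46535j  Y=0.00091 - 0.00078j  product 0.00052 + 0.00029j
  m=-6: Y*=0.04743 + 0.08189j  Y=0.00474 - 0.00841j  product 0.00091 - 0.00001j
  m=-5: Y*=-0.22673 - 0.26956j  Y=0.00792 - 0.04720j  product -0.01452 + 0.00857j
  m=-4: Y*=-0.08463 - 0.07087j  Y=-0.02935 - 0.16019j  product -0.00887 + 0.01564j
  m=-3: Y*=0.27015 + 0.15572j  Y=-0.19063 - 0.32638j  product -0.00067 - 0.11786j
  m=-2: Y*=0.11001 + 0.03998j  Y=-0.41105 - 0.34257j  product -0.03152 - 0.05412j
  m=-1: Y*=-0.29229 - 0.05147j  Y=-0.24539 - 0.08885j  product 0.06715 + 0.03860j
  m=+0: Y*=-0.11899 + 0.00000j  Y=0.37585 + 0.00000j  product -0.04472 + 0.00000j
  m=+1: Y*=0.29229 - 0.05147j  Y=0.24539 - 0.08885j  product 0.06715 - 0.03860j
  m=+2: Y*=0.11001 - 0.03998j  Y=-0.41105 + 0.34257j  product -0.03152 + 0.05412j
  m=+3: Y*=-0.27015 + 0.15572j  Y=0.19063 - 0.32638j  product -0.00067 + 0.11786j
  m=+4: Y*=-0.08463 + 0.07087j  Y=-0.02935 + 0.16019j  product -0.00887 - 0.01564j
  m=+5: Y*=0.22673 - 0.26956j  Y=-0.00792 - 0.04720j  product -0.01452 - 0.00857j
  m=+6: Y*=0.04743 - 0.08189j  Y=0.00474 + 0.00841j  product 0.00091 + 0.00001j
  m=+7: Y*=-0.17023 + 0.46535j  Y=-0.00091 - 0.00078j  product 0.00052 - 0.00029j
Total Σ_m = -0.01872 + 0.00000j. Multiply by 0.837758: -0.01568 + 0.00000j. P_7(cos γ) = -0.015684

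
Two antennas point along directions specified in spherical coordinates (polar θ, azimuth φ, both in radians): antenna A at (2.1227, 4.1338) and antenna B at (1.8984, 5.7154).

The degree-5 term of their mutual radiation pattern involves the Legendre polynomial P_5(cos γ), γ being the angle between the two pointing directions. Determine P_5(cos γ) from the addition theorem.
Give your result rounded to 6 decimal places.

Summing Y*_{l m}(θ₁,φ₁)·Y_{l m}(θ₂,φ₂) over m ∈ [−5, 5]; prefactor 4π/(2·5+1) = 1.142397:
  m=-5: Y*=(-0.051137, 0.201405)  Y=(-0.337106, 0.105265)  product (-0.003962, -0.073278)
  m=-4: Y*=(0.273878, 0.297811)  Y=(0.244606, -0.290203)  product (0.153418, -0.006634)
  m=-3: Y*=(0.310594, -0.051709)  Y=(0.002645, -0.019835)  product (-0.000204, -0.006297)
  m=-2: Y*=(-0.045397, 0.103423)  Y=(0.142092, 0.305601)  product (-0.038057, 0.000822)
  m=-1: Y*=(0.188159, 0.288078)  Y=(-0.057377, -0.036598)  product (-0.000253, -0.023415)
  m=+0: Y*=(-0.031757, -0.000000)  Y=(-0.317146, 0.000000)  product (0.010072, 0.000000)
  m=+1: Y*=(-0.188159, 0.288078)  Y=(0.057377, -0.036598)  product (-0.000253, 0.023415)
  m=+2: Y*=(-0.045397, -0.103423)  Y=(0.142092, -0.305601)  product (-0.038057, -0.000822)
  m=+3: Y*=(-0.310594, -0.051709)  Y=(-0.002645, -0.019835)  product (-0.000204, 0.006297)
  m=+4: Y*=(0.273878, -0.297811)  Y=(0.244606, 0.290203)  product (0.153418, 0.006634)
  m=+5: Y*=(0.051137, 0.201405)  Y=(0.337106, 0.105265)  product (-0.003962, 0.073278)
Σ over m = (0.231955, 0.000000); ×(4π/11) → (0.264985, 0.000000). Real part: 0.264985

0.264985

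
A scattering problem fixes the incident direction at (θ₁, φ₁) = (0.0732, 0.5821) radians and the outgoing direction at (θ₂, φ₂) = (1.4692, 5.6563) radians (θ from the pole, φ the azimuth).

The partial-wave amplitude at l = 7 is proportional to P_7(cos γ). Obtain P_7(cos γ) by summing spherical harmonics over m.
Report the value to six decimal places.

Summing Y*_{l m}(θ₁,φ₁)·Y_{l m}(θ₂,φ₂) over m ∈ [−7, 7]; prefactor 4π/(2·7+1) = 0.837758:
  m=-7: -0.00000 - 0.00000j × -0.15362 - 0.45715j = -0.00000 + 0.00000j  (running Σ = -0.00000 + 0.00000j)
  m=-6: -0.00000 - 0.00000j × -0.14975 - 0.10685j = 0.00000 + 0.00000j  (running Σ = 0.00000 + 0.00000j)
  m=-5: -0.00001 + 0.00000j × 0.30974 - 0.00222j = -0.00000 + 0.00000j  (running Σ = -0.00000 + 0.00000j)
  m=-4: -0.00014 + 0.00015j × 0.16835 - 0.12380j = -0.00001 + 0.00004j  (running Σ = -0.00001 + 0.00004j)
  m=-3: -0.00060 + 0.00336j × -0.07760 + 0.24237j = -0.00077 - 0.00041j  (running Σ = -0.00078 - 0.00036j)
  m=-2: 0.01553 + 0.03608j × 0.06797 + 0.20718j = -0.00642 + 0.00567j  (running Σ = -0.00719 + 0.00531j)
  m=-1: 0.24080 + 0.15849j × -0.18852 - 0.13655j = -0.02375 - 0.06276j  (running Σ = -0.03095 - 0.05745j)
  m=0: 1.01210 + 0.00000j × -0.22046 + 0.00000j = -0.22312 + 0.00000j  (running Σ = -0.25407 - 0.05745j)
  m=1: -0.24080 + 0.15849j × 0.18852 - 0.13655j = -0.02375 + 0.06276j  (running Σ = -0.27783 + 0.00531j)
  m=2: 0.01553 - 0.03608j × 0.06797 - 0.20718j = -0.00642 - 0.00567j  (running Σ = -0.28424 - 0.00036j)
  m=3: 0.00060 + 0.00336j × 0.07760 + 0.24237j = -0.00077 + 0.00041j  (running Σ = -0.28501 + 0.00004j)
  m=4: -0.00014 - 0.00015j × 0.16835 + 0.12380j = -0.00001 - 0.00004j  (running Σ = -0.28502 + 0.00000j)
  m=5: 0.00001 + 0.00000j × -0.30974 - 0.00222j = -0.00000 - 0.00000j  (running Σ = -0.28502 + 0.00000j)
  m=6: -0.00000 + 0.00000j × -0.14975 + 0.10685j = 0.00000 - 0.00000j  (running Σ = -0.28502 + 0.00000j)
  m=7: 0.00000 - 0.00000j × 0.15362 - 0.45715j = -0.00000 - 0.00000j  (running Σ = -0.28502 + 0.00000j)
Total Σ_m = -0.28502 + 0.00000j. Multiply by 0.837758: -0.23878 + 0.00000j. P_7(cos γ) = -0.238778

-0.238778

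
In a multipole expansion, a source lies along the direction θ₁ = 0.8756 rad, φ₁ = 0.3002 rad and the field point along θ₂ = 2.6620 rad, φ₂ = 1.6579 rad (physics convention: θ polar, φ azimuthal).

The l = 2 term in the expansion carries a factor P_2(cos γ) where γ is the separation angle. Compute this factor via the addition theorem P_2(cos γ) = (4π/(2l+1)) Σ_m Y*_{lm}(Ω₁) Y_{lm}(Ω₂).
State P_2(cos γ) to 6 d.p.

-0.134930

Summing Y*_{l m}(θ₁,φ₁)·Y_{l m}(θ₂,φ₂) over m ∈ [−2, 2]; prefactor 4π/(2·2+1) = 2.513274:
  term(m=-2) = (-0.017058, -0.007745)   from Y*(Ω₁)=(0.187953, 0.128696), Y(Ω₂)=(-0.080995, 0.014255)
  term(m=-1) = (-0.025416, 0.117459)   from Y*(Ω₁)=(0.363011, 0.112372), Y(Ω₂)=(0.027512, 0.315053)
  term(m=+0) = (0.031261, 0.000000)   from Y*(Ω₁)=(0.072811, -0.000000), Y(Ω₂)=(0.429336, 0.000000)
  term(m=+1) = (-0.025416, -0.117459)   from Y*(Ω₁)=(-0.363011, 0.112372), Y(Ω₂)=(-0.027512, 0.315053)
  term(m=+2) = (-0.017058, 0.007745)   from Y*(Ω₁)=(0.187953, -0.128696), Y(Ω₂)=(-0.080995, -0.014255)
Accumulated sum (-0.053687, -0.000000); after 4π/(2l+1) scaling, (-0.134930, -0.000000) ⇒ P_2 = -0.134930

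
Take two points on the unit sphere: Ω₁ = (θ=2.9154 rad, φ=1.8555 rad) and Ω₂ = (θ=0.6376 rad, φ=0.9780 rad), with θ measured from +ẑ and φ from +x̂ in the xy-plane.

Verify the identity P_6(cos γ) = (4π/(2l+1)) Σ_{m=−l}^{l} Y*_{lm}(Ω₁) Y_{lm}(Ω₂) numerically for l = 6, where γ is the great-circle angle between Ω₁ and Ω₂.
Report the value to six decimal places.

Summing Y*_{l m}(θ₁,φ₁)·Y_{l m}(θ₂,φ₂) over m ∈ [−6, 6]; prefactor 4π/(2·6+1) = 0.966644:
  [-6]  conj(Y_{6,-6})(Ω₁) = (0.000008, -0.000061) ; Y_{6,-6}(Ω₂) = (0.019667, 0.008669) ; Δ = (0.000001, -0.000001)
  [-5]  conj(Y_{6,-5})(Ω₁) = (0.000915, -0.000136) ; Y_{6,-5}(Ω₂) = (0.017757, 0.098922) ; Δ = (0.000030, 0.000088)
  [-4]  conj(Y_{6,-4})(Ω₁) = (0.003570, 0.007743) ; Y_{6,-4}(Ω₂) = (-0.196173, 0.190378) ; Δ = (-0.002174, -0.000839)
  [-3]  conj(Y_{6,-3})(Ω₁) = (-0.040204, 0.035027) ; Y_{6,-3}(Ω₂) = (-0.443172, -0.093344) ; Δ = (0.021087, -0.011770)
  [-2]  conj(Y_{6,-2})(Ω₁) = (-0.188590, -0.120723) ; Y_{6,-2}(Ω₂) = (-0.135945, -0.335286) ; Δ = (-0.014839, 0.079643)
  [-1]  conj(Y_{6,-1})(Ω₁) = (0.158638, -0.542066) ; Y_{6,-1}(Ω₂) = (-0.067477, 0.100172) ; Δ = (0.043595, 0.052468)
  [+0]  conj(Y_{6,0})(Ω₁) = (0.538879, -0.000000) ; Y_{6,0}(Ω₂) = (-0.403392, 0.000000) ; Δ = (-0.217379, 0.000000)
  [+1]  conj(Y_{6,1})(Ω₁) = (-0.158638, -0.542066) ; Y_{6,1}(Ω₂) = (0.067477, 0.100172) ; Δ = (0.043595, -0.052468)
  [+2]  conj(Y_{6,2})(Ω₁) = (-0.188590, 0.120723) ; Y_{6,2}(Ω₂) = (-0.135945, 0.335286) ; Δ = (-0.014839, -0.079643)
  [+3]  conj(Y_{6,3})(Ω₁) = (0.040204, 0.035027) ; Y_{6,3}(Ω₂) = (0.443172, -0.093344) ; Δ = (0.021087, 0.011770)
  [+4]  conj(Y_{6,4})(Ω₁) = (0.003570, -0.007743) ; Y_{6,4}(Ω₂) = (-0.196173, -0.190378) ; Δ = (-0.002174, 0.000839)
  [+5]  conj(Y_{6,5})(Ω₁) = (-0.000915, -0.000136) ; Y_{6,5}(Ω₂) = (-0.017757, 0.098922) ; Δ = (0.000030, -0.000088)
  [+6]  conj(Y_{6,6})(Ω₁) = (0.000008, 0.000061) ; Y_{6,6}(Ω₂) = (0.019667, -0.008669) ; Δ = (0.000001, 0.000001)
Accumulated sum (-0.121980, 0.000000); after 4π/(2l+1) scaling, (-0.117912, 0.000000) ⇒ P_6 = -0.117912

-0.117912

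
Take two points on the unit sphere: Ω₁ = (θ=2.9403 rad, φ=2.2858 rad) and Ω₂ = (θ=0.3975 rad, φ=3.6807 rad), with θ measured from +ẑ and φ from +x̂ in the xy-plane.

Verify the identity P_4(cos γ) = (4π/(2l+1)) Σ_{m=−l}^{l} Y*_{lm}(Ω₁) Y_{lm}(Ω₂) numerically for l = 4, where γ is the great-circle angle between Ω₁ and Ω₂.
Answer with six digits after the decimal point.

0.148867

Summing Y*_{l m}(θ₁,φ₁)·Y_{l m}(θ₂,φ₂) over m ∈ [−4, 4]; prefactor 4π/(2·4+1) = 1.396263:
  m=-4: -0.00068 + 0.00020j × -0.00549 - 0.00828j = 0.00001 + 0.00000j  (running Σ = 0.00001 + 0.00000j)
  m=-3: -0.00823 - 0.00532j × 0.00311 + 0.06688j = 0.00033 - 0.00057j  (running Σ = 0.00034 - 0.00056j)
  m=-2: -0.01073 - 0.07574j × 0.11737 - 0.21869j = -0.01782 - 0.00654j  (running Σ = -0.01749 - 0.00710j)
  m=-1: 0.22604 - 0.26034j × -0.42763 + 0.25581j = -0.03006 + 0.16915j  (running Σ = -0.04755 + 0.16205j)
  m=0: 0.68305 + 0.00000j × 0.29532 + 0.00000j = 0.20172 + 0.00000j  (running Σ = 0.15417 + 0.16205j)
  m=1: -0.22604 - 0.26034j × 0.42763 + 0.25581j = -0.03006 - 0.16915j  (running Σ = 0.12411 - 0.00710j)
  m=2: -0.01073 + 0.07574j × 0.11737 + 0.21869j = -0.01782 + 0.00654j  (running Σ = 0.10628 - 0.00056j)
  m=3: 0.00823 - 0.00532j × -0.00311 + 0.06688j = 0.00033 + 0.00057j  (running Σ = 0.10661 + 0.00000j)
  m=4: -0.00068 - 0.00020j × -0.00549 + 0.00828j = 0.00001 - 0.00000j  (running Σ = 0.10662 - 0.00000j)
Σ over m = 0.10662 - 0.00000j; ×(4π/9) → 0.14887 - 0.00000j. Real part: 0.148867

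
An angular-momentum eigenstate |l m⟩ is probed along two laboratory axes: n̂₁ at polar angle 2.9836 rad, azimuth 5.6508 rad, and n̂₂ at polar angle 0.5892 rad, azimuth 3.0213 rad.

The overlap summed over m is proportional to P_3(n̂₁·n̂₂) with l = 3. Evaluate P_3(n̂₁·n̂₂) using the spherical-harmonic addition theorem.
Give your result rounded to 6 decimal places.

-0.459953

Addition theorem: P_3(cos γ) = (4π/7) Σ_m Y*_{lm}(Ω₁) Y_{lm}(Ω₂), m = −3…3:
  m=-3: Y*=-0.000521-0.001539i  Y=-0.066983-0.025280i  product -0.000004+0.000116i
  m=-2: Y*=-0.007527+0.023823i  Y=+0.254818+0.062516i  product -0.003407+0.005600i
  m=-1: Y*=+0.158983-0.116499i  Y=-0.437887-0.052930i  product -0.075783+0.042598i
  m=+0: Y*=-0.691443-0.000000i  Y=+0.141478+0.000000i  product -0.097824-0.000000i
  m=+1: Y*=-0.158983-0.116499i  Y=+0.437887-0.052930i  product -0.075783-0.042598i
  m=+2: Y*=-0.007527-0.023823i  Y=+0.254818-0.062516i  product -0.003407-0.005600i
  m=+3: Y*=+0.000521-0.001539i  Y=+0.066983-0.025280i  product -0.000004-0.000116i
Total Σ_m = -0.256213-0.000000i. Multiply by 1.795196: -0.459953-0.000000i. P_3(cos γ) = -0.459953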